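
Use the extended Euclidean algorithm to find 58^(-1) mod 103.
Extended GCD: 58(16) + 103(-9) = 1. So 58^(-1) ≡ 16 mod 103. Verify: 58 × 16 = 928 ≡ 1 mod 103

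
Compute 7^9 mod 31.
By repeated squaring (mod 31): 7^{1}≡7, 7^{2}≡18, 7^{4}≡14, 7^{8}≡10. Then 7^{9} = 7^{8+1} ≡ 10 × 7 ≡ 8 (mod 31)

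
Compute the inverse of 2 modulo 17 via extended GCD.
Extended GCD: 2(-8) + 17(1) = 1. So 2^(-1) ≡ -8 ≡ 9 (mod 17). Verify: 2 × 9 = 18 ≡ 1 (mod 17)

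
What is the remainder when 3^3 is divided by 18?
3^{3} = 27 ≡ 9 mod 18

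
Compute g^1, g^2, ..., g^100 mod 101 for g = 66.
66^1, 66^2, ..., 66^{100} mod 101: [66, 13, 50, 68, 44, 76, 67, 79, 63, 17, 11, 19, 42, 45, 41, 80, 28, 30, 61, 87, 86, 20, 7, 58, 91, 47, 72, 5, 27, 65, 48, 37, 18, 77, 32, 92, 12, 85, 55, 95, 8, 23, 3, 97, 39, 49, 2, 31, 26, 100, 35, 88, 51, 33, 57, 25, 34, 22, 38, 84, 90, 82, 59, 56, 60, 21, 73, 71, 40, 14, 15, 81, 94, 43, 10, 54, 29, 96, 74, 36, 53, 64, 83, 24, 69, 9, 89, 16, 46, 6, 93, 78, 98, 4, 62, 52, 99, 70, 75, 1]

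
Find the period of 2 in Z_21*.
Powers of 2 mod 21: 2^1≡2, 2^2≡4, 2^3≡8, 2^4≡16, 2^5≡11, 2^6≡1. So the order of 2 is 6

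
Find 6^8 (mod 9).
By repeated squaring (mod 9): 6^{1}≡6, 6^{2}≡0, 6^{4}≡0, 6^{8}≡0. So 6^{8} ≡ 0 (mod 9)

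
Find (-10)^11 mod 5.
By repeated squaring mod 5: (-10)^{1}≡0, (-10)^{2}≡0, (-10)^{4}≡0, (-10)^{8}≡0. Then (-10)^{11} = (-10)^{8+2+1} ≡ 0 × 0 × 0 ≡ 0 mod 5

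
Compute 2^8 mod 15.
By repeated squaring (mod 15): 2^{1}≡2, 2^{2}≡4, 2^{4}≡1, 2^{8}≡1. So 2^{8} ≡ 1 (mod 15)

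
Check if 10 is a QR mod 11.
By Euler's criterion: 10^{5} ≡ 10 (mod 11). Since this equals -1 (≡ 10), 10 is not a QR.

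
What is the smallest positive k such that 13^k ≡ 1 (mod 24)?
Powers of 13 mod 24: 13^1≡13, 13^2≡1. Order = 2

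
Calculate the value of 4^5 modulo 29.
By repeated squaring mod 29: 4^{1}≡4, 4^{2}≡16, 4^{4}≡24. Then 4^{5} = 4^{4+1} ≡ 24 × 4 ≡ 9 mod 29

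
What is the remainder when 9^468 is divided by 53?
Using Fermat: 9^{52} ≡ 1 mod 53. 468 ≡ 0 mod 52. So 9^{468} ≡ 9^{0} ≡ 1 mod 53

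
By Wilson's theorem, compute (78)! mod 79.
By Wilson's theorem, (78)! ≡ -1 ≡ 78 mod 79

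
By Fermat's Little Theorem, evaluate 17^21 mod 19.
By Fermat: 17^{18} ≡ 1 mod 19. So 17^{21} = 17^{18} · 17^{3} ≡ 17^{3} ≡ 11 mod 19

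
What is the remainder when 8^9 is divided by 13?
By repeated squaring (mod 13): 8^{1}≡8, 8^{2}≡12, 8^{4}≡1, 8^{8}≡1. Then 8^{9} = 8^{8+1} ≡ 1 × 8 ≡ 8 (mod 13)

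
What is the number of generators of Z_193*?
Number of primitive roots mod 193 = φ(p-1) = φ(192) = 64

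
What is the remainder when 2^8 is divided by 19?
By repeated squaring mod 19: 2^{1}≡2, 2^{2}≡4, 2^{4}≡16, 2^{8}≡9. So 2^{8} ≡ 9 mod 19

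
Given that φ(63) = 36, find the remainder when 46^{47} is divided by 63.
By Euler: 46^{36} ≡ 1 (mod 63) since gcd(46, 63) = 1. 47 = 1×36 + 11. So 46^{47} ≡ 46^{11} ≡ 37 (mod 63)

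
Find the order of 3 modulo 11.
Powers of 3 mod 11: 3^1≡3, 3^2≡9, 3^3≡5, 3^4≡4, 3^5≡1. Order = 5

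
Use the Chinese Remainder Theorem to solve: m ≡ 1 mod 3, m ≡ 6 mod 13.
M = 3 × 13 = 39. M₁ = 13, y₁ ≡ 1 mod 3. M₂ = 3, y₂ ≡ 9 mod 13. m = 1×13×1 + 6×3×9 ≡ 19 mod 39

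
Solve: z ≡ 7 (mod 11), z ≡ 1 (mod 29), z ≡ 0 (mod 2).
M = 11 × 29 × 2 = 638. M₁ = 58, y₁ ≡ 4 (mod 11). M₂ = 22, y₂ ≡ 4 (mod 29). M₃ = 319, y₃ ≡ 1 (mod 2). z = 7×58×4 + 1×22×4 + 0×319×1 ≡ 436 (mod 638)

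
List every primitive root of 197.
There are φ(196) = 84 primitive roots mod 197: {2, 3, 5, 8, 11, 12, 13, 17, 18, 21, 27, 30, 31, 32, 35, 38, 44, 45, 46, 48, 50, 52, 56, 57, 58, 66, 67, 71, 72, 73, 74, 75, 78, 79, 80, 82, 86, 89, 91, 94, 95, 98, 99, 102, 103, 106, 108, 111, 115, 117, 118, 119, 122, 123, 124, 125, 126, 130, 131, 139, 140, 141, 145, 147, 149, 151, 152, 153, 159, 162, 165, 166, 167, 170, 176, 179, 180, 184, 185, 186, 189, 192, 194, 195}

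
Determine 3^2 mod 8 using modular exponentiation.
3^{2} = 9 ≡ 1 (mod 8)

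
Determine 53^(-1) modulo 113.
Since 113 is prime, by Fermat 53^(-1) ≡ 53^{111} ≡ 32 mod 113. Verify: 53 × 32 = 1696 ≡ 1 mod 113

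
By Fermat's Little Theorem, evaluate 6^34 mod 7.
By Fermat: 6^{6} ≡ 1 mod 7. 34 = 5×6 + 4. So 6^{34} ≡ 6^{4} ≡ 1 mod 7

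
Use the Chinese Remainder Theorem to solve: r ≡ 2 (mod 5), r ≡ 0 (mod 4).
M = 5 × 4 = 20. M₁ = 4, y₁ ≡ 4 (mod 5). M₂ = 5, y₂ ≡ 1 (mod 4). r = 2×4×4 + 0×5×1 ≡ 12 (mod 20)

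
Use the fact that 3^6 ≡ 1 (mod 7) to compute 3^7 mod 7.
By Fermat: 3^{6} ≡ 1 (mod 7). So 3^{7} = 3^{6} · 3^{1} ≡ 3^{1} ≡ 3 (mod 7)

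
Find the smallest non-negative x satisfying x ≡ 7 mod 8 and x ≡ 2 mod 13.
M = 8 × 13 = 104. M₁ = 13, y₁ ≡ 5 mod 8. M₂ = 8, y₂ ≡ 5 mod 13. x = 7×13×5 + 2×8×5 ≡ 15 mod 104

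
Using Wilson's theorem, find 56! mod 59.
(58)! = (56)! × (57) × (58) ≡ -1 (mod 59). So (56)! ≡ -1 × [(58)(57)]^(-1) ≡ 29 (mod 59)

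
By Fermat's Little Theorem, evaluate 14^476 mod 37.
By Fermat: 14^{36} ≡ 1 (mod 37). 476 ≡ 8 (mod 36). So 14^{476} ≡ 14^{8} ≡ 26 (mod 37)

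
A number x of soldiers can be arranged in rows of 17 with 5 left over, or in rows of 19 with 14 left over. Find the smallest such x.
M = 17 × 19 = 323. M₁ = 19, y₁ ≡ 9 mod 17. M₂ = 17, y₂ ≡ 9 mod 19. x = 5×19×9 + 14×17×9 ≡ 90 mod 323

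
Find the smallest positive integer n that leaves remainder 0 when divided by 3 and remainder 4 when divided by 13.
M = 3 × 13 = 39. M₁ = 13, y₁ ≡ 1 (mod 3). M₂ = 3, y₂ ≡ 9 (mod 13). n = 0×13×1 + 4×3×9 ≡ 30 (mod 39)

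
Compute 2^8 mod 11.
By repeated squaring (mod 11): 2^{1}≡2, 2^{2}≡4, 2^{4}≡5, 2^{8}≡3. So 2^{8} ≡ 3 (mod 11)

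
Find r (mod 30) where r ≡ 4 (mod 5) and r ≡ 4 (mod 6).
M = 5 × 6 = 30. M₁ = 6, y₁ ≡ 1 (mod 5). M₂ = 5, y₂ ≡ 5 (mod 6). r = 4×6×1 + 4×5×5 ≡ 4 (mod 30)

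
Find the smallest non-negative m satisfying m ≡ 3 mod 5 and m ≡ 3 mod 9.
M = 5 × 9 = 45. M₁ = 9, y₁ ≡ 4 mod 5. M₂ = 5, y₂ ≡ 2 mod 9. m = 3×9×4 + 3×5×2 ≡ 3 mod 45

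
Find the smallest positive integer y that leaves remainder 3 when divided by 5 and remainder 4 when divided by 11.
M = 5 × 11 = 55. M₁ = 11, y₁ ≡ 1 (mod 5). M₂ = 5, y₂ ≡ 9 (mod 11). y = 3×11×1 + 4×5×9 ≡ 48 (mod 55)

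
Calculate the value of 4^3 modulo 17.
4^{3} = 64 ≡ 13 mod 17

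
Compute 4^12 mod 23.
By repeated squaring (mod 23): 4^{1}≡4, 4^{2}≡16, 4^{4}≡3, 4^{8}≡9. Then 4^{12} = 4^{8+4} ≡ 9 × 3 ≡ 4 (mod 23)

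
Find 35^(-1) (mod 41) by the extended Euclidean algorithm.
Extended GCD: 35(-7) + 41(6) = 1. So 35^(-1) ≡ -7 ≡ 34 (mod 41). Verify: 35 × 34 = 1190 ≡ 1 (mod 41)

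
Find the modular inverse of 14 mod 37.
Since 37 is prime, by Fermat 14^(-1) ≡ 14^{35} ≡ 8 (mod 37). Verify: 14 × 8 = 112 ≡ 1 (mod 37)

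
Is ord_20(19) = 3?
Powers of 19 mod 20: 19^1≡19, 19^2≡1. Already 19^2≡1, so the order is 2 < 3. No, the actual order is 2.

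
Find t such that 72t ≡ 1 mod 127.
Since 127 is prime, by Fermat 72^(-1) ≡ 72^{125} ≡ 30 mod 127. Verify: 72 × 30 = 2160 ≡ 1 mod 127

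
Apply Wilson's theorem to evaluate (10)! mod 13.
(12)! = (10)! × (11) × (12) ≡ -1 (mod 13). So (10)! ≡ -1 × [(12)(11)]^(-1) ≡ 6 (mod 13)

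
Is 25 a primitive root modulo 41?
25^{10} ≡ 1 (mod 41) and 10 < 40, so ord_41(25) = 10 ≠ 40 and 25 is not a primitive root.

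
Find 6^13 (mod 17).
By repeated squaring (mod 17): 6^{1}≡6, 6^{2}≡2, 6^{4}≡4, 6^{8}≡16. Then 6^{13} = 6^{8+4+1} ≡ 16 × 4 × 6 ≡ 10 (mod 17)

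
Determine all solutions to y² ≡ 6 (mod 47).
The square roots of 6 mod 47 are 37 and 10. Verify: 37² = 1369 ≡ 6 (mod 47)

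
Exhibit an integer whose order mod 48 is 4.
5 has order 4 mod 48 since 5^{4} ≡ 1 mod 48 and no smaller power works.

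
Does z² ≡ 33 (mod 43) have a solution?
By Euler's criterion: 33^{21} ≡ 42 (mod 43). Since this equals -1 (≡ 42), 33 is not a QR.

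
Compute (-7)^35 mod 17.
Using Fermat: (-7)^{16} ≡ 1 (mod 17). 35 ≡ 3 (mod 16). So (-7)^{35} ≡ (-7)^{3} ≡ 14 (mod 17)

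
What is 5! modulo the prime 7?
(6)! = (5)! × (6) ≡ -1 (mod 7). So (5)! ≡ -1 × (6)^(-1) ≡ (-1)×(-1) = 1 (mod 7)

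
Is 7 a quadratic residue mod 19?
By Euler's criterion: 7^{9} ≡ 1 (mod 19). Since this equals 1, 7 is a QR.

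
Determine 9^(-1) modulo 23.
Since 23 is prime, by Fermat 9^(-1) ≡ 9^{21} ≡ 18 (mod 23). Verify: 9 × 18 = 162 ≡ 1 (mod 23)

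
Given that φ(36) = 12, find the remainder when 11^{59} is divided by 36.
By Euler: 11^{12} ≡ 1 mod 36 since gcd(11, 36) = 1. 59 = 4×12 + 11. So 11^{59} ≡ 11^{11} ≡ 23 mod 36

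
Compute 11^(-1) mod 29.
Since 29 is prime, by Fermat 11^(-1) ≡ 11^{27} ≡ 8 mod 29. Verify: 11 × 8 = 88 ≡ 1 mod 29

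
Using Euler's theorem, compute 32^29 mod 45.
By Euler: 32^{24} ≡ 1 mod 45 since gcd(32, 45) = 1. 29 = 1×24 + 5. So 32^{29} ≡ 32^{5} ≡ 2 mod 45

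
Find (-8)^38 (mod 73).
By repeated squaring (mod 73): (-8)^{1}≡65, (-8)^{2}≡64, (-8)^{4}≡8, (-8)^{8}≡64, (-8)^{16}≡8, (-8)^{32}≡64. Then (-8)^{38} = (-8)^{32+4+2} ≡ 64 × 8 × 64 ≡ 64 (mod 73)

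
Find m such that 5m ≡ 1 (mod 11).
Since 11 is prime, by Fermat 5^(-1) ≡ 5^{9} ≡ 9 (mod 11). Verify: 5 × 9 = 45 ≡ 1 (mod 11)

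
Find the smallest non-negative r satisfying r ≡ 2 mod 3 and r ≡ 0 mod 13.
M = 3 × 13 = 39. M₁ = 13, y₁ ≡ 1 mod 3. M₂ = 3, y₂ ≡ 9 mod 13. r = 2×13×1 + 0×3×9 ≡ 26 mod 39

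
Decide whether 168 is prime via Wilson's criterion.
(167)! mod 168 = 0. Since 0 ≢ -1 mod 168, 168 is not prime.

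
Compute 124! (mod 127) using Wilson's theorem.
(126)! = (124)! × (125) × (126) ≡ -1 (mod 127). So (124)! ≡ -1 × [(126)(125)]^(-1) ≡ 63 (mod 127)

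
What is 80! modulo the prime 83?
(82)! = (80)! × (81) × (82) ≡ -1 mod 83. So (80)! ≡ -1 × [(82)(81)]^(-1) ≡ 41 mod 83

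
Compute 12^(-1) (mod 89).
Since 89 is prime, by Fermat 12^(-1) ≡ 12^{87} ≡ 52 (mod 89). Verify: 12 × 52 = 624 ≡ 1 (mod 89)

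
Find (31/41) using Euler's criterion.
(31/41) = 31^{20} mod 41 = 1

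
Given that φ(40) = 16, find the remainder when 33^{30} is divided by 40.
By Euler: 33^{16} ≡ 1 mod 40 since gcd(33, 40) = 1. 30 = 1×16 + 14. So 33^{30} ≡ 33^{14} ≡ 9 mod 40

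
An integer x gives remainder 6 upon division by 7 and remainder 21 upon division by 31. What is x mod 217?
M = 7 × 31 = 217. M₁ = 31, y₁ ≡ 5 mod 7. M₂ = 7, y₂ ≡ 9 mod 31. x = 6×31×5 + 21×7×9 ≡ 83 mod 217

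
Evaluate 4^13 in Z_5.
Using Fermat: 4^{4} ≡ 1 mod 5. 13 ≡ 1 mod 4. So 4^{13} ≡ 4^{1} ≡ 4 mod 5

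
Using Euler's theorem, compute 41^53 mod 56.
By Euler: 41^{24} ≡ 1 mod 56 since gcd(41, 56) = 1. 53 = 2×24 + 5. So 41^{53} ≡ 41^{5} ≡ 41 mod 56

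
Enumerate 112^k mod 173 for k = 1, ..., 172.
112^1, 112^2, ..., 112^{172} mod 173: [112, 88, 168, 132, 79, 25, 32, 124, 48, 13, 72, 106, 108, 159, 162, 152, 70, 55, 105, 169, 71, 167, 20, 164, 30, 73, 45, 23, 154, 121, 58, 95, 87, 56, 44, 84, 66, 126, 99, 16, 62, 24, 93, 36, 53, 54, 166, 81, 76, 35, 114, 139, 171, 122, 170, 10, 82, 15, 123, 109, 98, 77, 147, 29, 134, 130, 28, 22, 42, 33, 63, 136, 8, 31, 12, 133, 18, 113, 27, 83, 127, 38, 104, 57, 156, 172, 61, 85, 5, 41, 94, 148, 141, 49, 125, 160, 101, 67, 65, 14, 11, 21, 103, 118, 68, 4, 102, 6, 153, 9, 143, 100, 128, 150, 19, 52, 115, 78, 86, 117, 129, 89, 107, 47, 74, 157, 111, 149, 80, 137, 120, 119, 7, 92, 97, 138, 59, 34, 2, 51, 3, 163, 91, 158, 50, 64, 75, 96, 26, 144, 39, 43, 145, 151, 131, 140, 110, 37, 165, 142, 161, 40, 155, 60, 146, 90, 46, 135, 69, 116, 17, 1]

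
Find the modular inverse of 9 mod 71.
Since 71 is prime, by Fermat 9^(-1) ≡ 9^{69} ≡ 8 (mod 71). Verify: 9 × 8 = 72 ≡ 1 (mod 71)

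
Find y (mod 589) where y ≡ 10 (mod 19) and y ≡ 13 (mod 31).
M = 19 × 31 = 589. M₁ = 31, y₁ ≡ 8 (mod 19). M₂ = 19, y₂ ≡ 18 (mod 31). y = 10×31×8 + 13×19×18 ≡ 447 (mod 589)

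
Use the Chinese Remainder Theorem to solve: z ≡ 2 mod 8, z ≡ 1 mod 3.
M = 8 × 3 = 24. M₁ = 3, y₁ ≡ 3 mod 8. M₂ = 8, y₂ ≡ 2 mod 3. z = 2×3×3 + 1×8×2 ≡ 10 mod 24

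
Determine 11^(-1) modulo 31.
Since 31 is prime, by Fermat 11^(-1) ≡ 11^{29} ≡ 17 mod 31. Verify: 11 × 17 = 187 ≡ 1 mod 31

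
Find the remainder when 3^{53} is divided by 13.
By Fermat: 3^{12} ≡ 1 mod 13. 53 = 4×12 + 5. So 3^{53} ≡ 3^{5} ≡ 9 mod 13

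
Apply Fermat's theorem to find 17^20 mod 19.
By Fermat: 17^{18} ≡ 1 mod 19. So 17^{20} = 17^{18} · 17^{2} ≡ 17^{2} ≡ 4 mod 19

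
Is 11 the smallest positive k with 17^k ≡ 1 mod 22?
Powers of 17 mod 22: 17^1≡17, 17^2≡3, 17^3≡7, 17^4≡9, 17^5≡21, 17^6≡5, 17^7≡19, 17^8≡15, 17^9≡13, 17^10≡1. Already 17^10≡1, so the order is 10 < 11. No, the actual order is 10.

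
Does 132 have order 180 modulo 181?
132^{3} ≡ 1 mod 181 and 3 < 180, so ord_181(132) = 3 ≠ 180 and 132 is not a primitive root.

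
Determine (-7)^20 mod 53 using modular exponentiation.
By repeated squaring (mod 53): (-7)^{1}≡46, (-7)^{2}≡49, (-7)^{4}≡16, (-7)^{8}≡44, (-7)^{16}≡28. Then (-7)^{20} = (-7)^{16+4} ≡ 28 × 16 ≡ 24 (mod 53)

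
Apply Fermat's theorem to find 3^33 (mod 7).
By Fermat: 3^{6} ≡ 1 (mod 7). 33 = 5×6 + 3. So 3^{33} ≡ 3^{3} ≡ 6 (mod 7)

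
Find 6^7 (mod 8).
By repeated squaring (mod 8): 6^{1}≡6, 6^{2}≡4, 6^{4}≡0. Then 6^{7} = 6^{4+2+1} ≡ 0 × 4 × 6 ≡ 0 (mod 8)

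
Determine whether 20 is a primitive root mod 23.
ord_23(20) divides 22. For each prime q|22: 20^{11}≡22, 20^{2}≡9, none ≡ 1. So 20 has order 22 and is a primitive root mod 23.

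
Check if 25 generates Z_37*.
25^{18} ≡ 1 mod 37 and 18 < 36, so ord_37(25) = 18 ≠ 36 and 25 is not a primitive root.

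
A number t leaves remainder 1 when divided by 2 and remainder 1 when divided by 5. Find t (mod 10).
M = 2 × 5 = 10. M₁ = 5, y₁ ≡ 1 (mod 2). M₂ = 2, y₂ ≡ 3 (mod 5). t = 1×5×1 + 1×2×3 ≡ 1 (mod 10)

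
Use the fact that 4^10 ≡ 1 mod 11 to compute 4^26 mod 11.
By Fermat: 4^{10} ≡ 1 mod 11. 26 = 2×10 + 6. So 4^{26} ≡ 4^{6} ≡ 4 mod 11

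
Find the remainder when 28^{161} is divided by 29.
By Fermat: 28^{28} ≡ 1 (mod 29). 161 = 5×28 + 21. So 28^{161} ≡ 28^{21} ≡ 28 (mod 29)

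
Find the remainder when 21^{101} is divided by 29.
By Fermat: 21^{28} ≡ 1 mod 29. 101 = 3×28 + 17. So 21^{101} ≡ 21^{17} ≡ 19 mod 29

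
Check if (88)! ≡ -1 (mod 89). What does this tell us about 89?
(88)! mod 89 = 88. Since this equals -1 (mod 89), Wilson confirms 89 is prime.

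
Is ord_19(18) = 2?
Powers of 18 mod 19: 18^1≡18, 18^2≡1. First k with 18^k≡1 is k=2. Yes, ord_19(18) = 2.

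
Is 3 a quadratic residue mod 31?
By Euler's criterion: 3^{15} ≡ 30 (mod 31). Since this equals -1 (≡ 30), 3 is not a QR.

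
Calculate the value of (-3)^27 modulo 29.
By repeated squaring (mod 29): (-3)^{1}≡26, (-3)^{2}≡9, (-3)^{4}≡23, (-3)^{8}≡7, (-3)^{16}≡20. Then (-3)^{27} = (-3)^{16+8+2+1} ≡ 20 × 7 × 9 × 26 ≡ 19 (mod 29)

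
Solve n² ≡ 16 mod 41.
The square roots of 16 mod 41 are 37 and 4. Verify: 37² = 1369 ≡ 16 mod 41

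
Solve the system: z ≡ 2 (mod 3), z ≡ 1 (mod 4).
M = 3 × 4 = 12. M₁ = 4, y₁ ≡ 1 (mod 3). M₂ = 3, y₂ ≡ 3 (mod 4). z = 2×4×1 + 1×3×3 ≡ 5 (mod 12)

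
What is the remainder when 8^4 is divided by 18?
8^{4} = 4096 ≡ 10 mod 18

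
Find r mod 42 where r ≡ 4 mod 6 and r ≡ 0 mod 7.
M = 6 × 7 = 42. M₁ = 7, y₁ ≡ 1 mod 6. M₂ = 6, y₂ ≡ 6 mod 7. r = 4×7×1 + 0×6×6 ≡ 28 mod 42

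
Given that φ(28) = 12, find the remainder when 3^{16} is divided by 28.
By Euler: 3^{12} ≡ 1 mod 28 since gcd(3, 28) = 1. 16 = 1×12 + 4. So 3^{16} ≡ 3^{4} ≡ 25 mod 28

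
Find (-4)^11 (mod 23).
By repeated squaring (mod 23): (-4)^{1}≡19, (-4)^{2}≡16, (-4)^{4}≡3, (-4)^{8}≡9. Then (-4)^{11} = (-4)^{8+2+1} ≡ 9 × 16 × 19 ≡ 22 (mod 23)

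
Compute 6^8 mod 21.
By repeated squaring mod 21: 6^{1}≡6, 6^{2}≡15, 6^{4}≡15, 6^{8}≡15. So 6^{8} ≡ 15 mod 21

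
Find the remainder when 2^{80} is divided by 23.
By Fermat: 2^{22} ≡ 1 (mod 23). 80 = 3×22 + 14. So 2^{80} ≡ 2^{14} ≡ 8 (mod 23)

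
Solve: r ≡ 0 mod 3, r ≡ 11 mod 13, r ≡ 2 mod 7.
M = 3 × 13 × 7 = 273. M₁ = 91, y₁ ≡ 1 mod 3. M₂ = 21, y₂ ≡ 5 mod 13. M₃ = 39, y₃ ≡ 2 mod 7. r = 0×91×1 + 11×21×5 + 2×39×2 ≡ 219 mod 273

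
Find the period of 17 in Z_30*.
Powers of 17 mod 30: 17^1≡17, 17^2≡19, 17^3≡23, 17^4≡1. So the order of 17 is 4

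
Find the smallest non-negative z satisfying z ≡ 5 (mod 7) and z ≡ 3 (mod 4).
M = 7 × 4 = 28. M₁ = 4, y₁ ≡ 2 (mod 7). M₂ = 7, y₂ ≡ 3 (mod 4). z = 5×4×2 + 3×7×3 ≡ 19 (mod 28)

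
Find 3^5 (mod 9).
By repeated squaring (mod 9): 3^{1}≡3, 3^{2}≡0, 3^{4}≡0. Then 3^{5} = 3^{4+1} ≡ 0 × 3 ≡ 0 (mod 9)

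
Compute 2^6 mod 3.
Using Fermat: 2^{2} ≡ 1 (mod 3). 6 ≡ 0 (mod 2). So 2^{6} ≡ 2^{0} ≡ 1 (mod 3)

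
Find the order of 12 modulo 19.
Powers of 12 mod 19: 12^1≡12, 12^2≡11, 12^3≡18, 12^4≡7, 12^5≡8, 12^6≡1. ord_19(12) = 6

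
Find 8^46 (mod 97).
By repeated squaring (mod 97): 8^{1}≡8, 8^{2}≡64, 8^{4}≡22, 8^{8}≡96, 8^{16}≡1, 8^{32}≡1. Then 8^{46} = 8^{32+8+4+2} ≡ 1 × 96 × 22 × 64 ≡ 47 (mod 97)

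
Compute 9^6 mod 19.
By repeated squaring (mod 19): 9^{1}≡9, 9^{2}≡5, 9^{4}≡6. Then 9^{6} = 9^{4+2} ≡ 6 × 5 ≡ 11 (mod 19)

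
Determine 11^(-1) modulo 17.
Since 17 is prime, by Fermat 11^(-1) ≡ 11^{15} ≡ 14 (mod 17). Verify: 11 × 14 = 154 ≡ 1 (mod 17)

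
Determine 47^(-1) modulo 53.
Since 53 is prime, by Fermat 47^(-1) ≡ 47^{51} ≡ 44 (mod 53). Verify: 47 × 44 = 2068 ≡ 1 (mod 53)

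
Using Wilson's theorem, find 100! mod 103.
(102)! = (100)! × (101) × (102) ≡ -1 (mod 103). So (100)! ≡ -1 × [(102)(101)]^(-1) ≡ 51 (mod 103)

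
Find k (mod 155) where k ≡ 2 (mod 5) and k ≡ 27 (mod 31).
M = 5 × 31 = 155. M₁ = 31, y₁ ≡ 1 (mod 5). M₂ = 5, y₂ ≡ 25 (mod 31). k = 2×31×1 + 27×5×25 ≡ 27 (mod 155)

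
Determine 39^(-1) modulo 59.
Since 59 is prime, by Fermat 39^(-1) ≡ 39^{57} ≡ 56 (mod 59). Verify: 39 × 56 = 2184 ≡ 1 (mod 59)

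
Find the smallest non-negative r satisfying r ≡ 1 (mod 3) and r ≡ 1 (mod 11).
M = 3 × 11 = 33. M₁ = 11, y₁ ≡ 2 (mod 3). M₂ = 3, y₂ ≡ 4 (mod 11). r = 1×11×2 + 1×3×4 ≡ 1 (mod 33)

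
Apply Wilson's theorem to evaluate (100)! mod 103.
(102)! = (100)! × (101) × (102) ≡ -1 (mod 103). So (100)! ≡ -1 × [(102)(101)]^(-1) ≡ 51 (mod 103)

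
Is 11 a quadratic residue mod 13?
By Euler's criterion: 11^{6} ≡ 12 mod 13. Since this equals -1 (≡ 12), 11 is not a QR.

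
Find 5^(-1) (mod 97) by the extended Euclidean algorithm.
Extended GCD: 5(39) + 97(-2) = 1. So 5^(-1) ≡ 39 (mod 97). Verify: 5 × 39 = 195 ≡ 1 (mod 97)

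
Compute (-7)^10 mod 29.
By repeated squaring mod 29: (-7)^{1}≡22, (-7)^{2}≡20, (-7)^{4}≡23, (-7)^{8}≡7. Then (-7)^{10} = (-7)^{8+2} ≡ 7 × 20 ≡ 24 mod 29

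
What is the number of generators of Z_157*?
A prime p has φ(p-1) primitive roots; here φ(156) = 48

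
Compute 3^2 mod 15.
3^{2} = 9 ≡ 9 mod 15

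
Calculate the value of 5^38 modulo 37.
Using Fermat: 5^{36} ≡ 1 mod 37. 38 ≡ 2 mod 36. So 5^{38} ≡ 5^{2} ≡ 25 mod 37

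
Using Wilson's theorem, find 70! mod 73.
(72)! = (70)! × (71) × (72) ≡ -1 (mod 73). So (70)! ≡ -1 × [(72)(71)]^(-1) ≡ 36 (mod 73)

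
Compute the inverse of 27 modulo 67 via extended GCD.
Extended GCD: 27(5) + 67(-2) = 1. So 27^(-1) ≡ 5 mod 67. Verify: 27 × 5 = 135 ≡ 1 mod 67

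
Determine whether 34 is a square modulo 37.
By Euler's criterion: 34^{18} ≡ 1 mod 37. Since this equals 1, 34 is a QR.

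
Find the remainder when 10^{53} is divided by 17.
By Fermat: 10^{16} ≡ 1 (mod 17). 53 = 3×16 + 5. So 10^{53} ≡ 10^{5} ≡ 6 (mod 17)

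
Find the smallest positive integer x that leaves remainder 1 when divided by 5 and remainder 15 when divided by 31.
M = 5 × 31 = 155. M₁ = 31, y₁ ≡ 1 (mod 5). M₂ = 5, y₂ ≡ 25 (mod 31). x = 1×31×1 + 15×5×25 ≡ 46 (mod 155)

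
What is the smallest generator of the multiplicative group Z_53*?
g = 2. For each prime q|52: 2^{26}≡52, 2^{4}≡16, none ≡ 1, so ord_53(2) = 52 and 2 is a primitive root.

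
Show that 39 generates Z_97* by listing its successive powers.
39^1, 39^2, ..., 39^{96} mod 97: [39, 66, 52, 88, 37, 85, 17, 81, 55, 11, 41, 47, 87, 95, 19, 62, 90, 18, 23, 24, 63, 32, 84, 75, 15, 3, 20, 4, 59, 70, 14, 61, 51, 49, 68, 33, 26, 44, 67, 91, 57, 89, 76, 54, 69, 72, 92, 96, 58, 31, 45, 9, 60, 12, 80, 16, 42, 86, 56, 50, 10, 2, 78, 35, 7, 79, 74, 73, 34, 65, 13, 22, 82, 94, 77, 93, 38, 27, 83, 36, 46, 48, 29, 64, 71, 53, 30, 6, 40, 8, 21, 43, 28, 25, 5, 1]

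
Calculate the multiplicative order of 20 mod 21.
Powers of 20 mod 21: 20^1≡20, 20^2≡1. Order = 2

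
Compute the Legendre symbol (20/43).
(20/43) = 20^{21} mod 43 = -1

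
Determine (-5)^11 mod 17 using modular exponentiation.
By repeated squaring (mod 17): (-5)^{1}≡12, (-5)^{2}≡8, (-5)^{4}≡13, (-5)^{8}≡16. Then (-5)^{11} = (-5)^{8+2+1} ≡ 16 × 8 × 12 ≡ 6 (mod 17)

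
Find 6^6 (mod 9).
By repeated squaring (mod 9): 6^{1}≡6, 6^{2}≡0, 6^{4}≡0. Then 6^{6} = 6^{4+2} ≡ 0 × 0 ≡ 0 (mod 9)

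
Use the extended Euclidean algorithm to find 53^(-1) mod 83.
Extended GCD: 53(-36) + 83(23) = 1. So 53^(-1) ≡ -36 ≡ 47 mod 83. Verify: 53 × 47 = 2491 ≡ 1 mod 83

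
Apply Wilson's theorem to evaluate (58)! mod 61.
(60)! = (58)! × (59) × (60) ≡ -1 (mod 61). So (58)! ≡ -1 × [(60)(59)]^(-1) ≡ 30 (mod 61)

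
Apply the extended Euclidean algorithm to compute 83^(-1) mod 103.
Extended GCD: 83(36) + 103(-29) = 1. So 83^(-1) ≡ 36 mod 103. Verify: 83 × 36 = 2988 ≡ 1 mod 103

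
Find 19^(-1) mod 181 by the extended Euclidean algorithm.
Extended GCD: 19(-19) + 181(2) = 1. So 19^(-1) ≡ -19 ≡ 162 mod 181. Verify: 19 × 162 = 3078 ≡ 1 mod 181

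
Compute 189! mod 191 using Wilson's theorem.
(190)! = (189)! × (190) ≡ -1 mod 191. So (189)! ≡ -1 × (190)^(-1) ≡ (-1)×(-1) = 1 mod 191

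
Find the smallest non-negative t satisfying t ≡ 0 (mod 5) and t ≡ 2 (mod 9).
M = 5 × 9 = 45. M₁ = 9, y₁ ≡ 4 (mod 5). M₂ = 5, y₂ ≡ 2 (mod 9). t = 0×9×4 + 2×5×2 ≡ 20 (mod 45)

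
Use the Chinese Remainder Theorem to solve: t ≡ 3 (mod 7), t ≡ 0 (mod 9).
M = 7 × 9 = 63. M₁ = 9, y₁ ≡ 4 (mod 7). M₂ = 7, y₂ ≡ 4 (mod 9). t = 3×9×4 + 0×7×4 ≡ 45 (mod 63)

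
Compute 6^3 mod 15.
6^{3} = 216 ≡ 6 (mod 15)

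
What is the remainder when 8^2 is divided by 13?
8^{2} = 64 ≡ 12 (mod 13)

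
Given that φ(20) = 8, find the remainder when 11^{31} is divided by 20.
By Euler: 11^{8} ≡ 1 (mod 20) since gcd(11, 20) = 1. 31 = 3×8 + 7. So 11^{31} ≡ 11^{7} ≡ 11 (mod 20)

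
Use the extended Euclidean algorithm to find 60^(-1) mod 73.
Extended GCD: 60(28) + 73(-23) = 1. So 60^(-1) ≡ 28 mod 73. Verify: 60 × 28 = 1680 ≡ 1 mod 73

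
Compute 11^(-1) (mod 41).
Since 41 is prime, by Fermat 11^(-1) ≡ 11^{39} ≡ 15 (mod 41). Verify: 11 × 15 = 165 ≡ 1 (mod 41)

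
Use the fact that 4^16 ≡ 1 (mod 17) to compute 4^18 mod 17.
By Fermat: 4^{16} ≡ 1 (mod 17). So 4^{18} = 4^{16} · 4^{2} ≡ 4^{2} ≡ 16 (mod 17)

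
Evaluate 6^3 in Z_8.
6^{3} = 216 ≡ 0 (mod 8)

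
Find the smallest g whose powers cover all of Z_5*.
g = 2. For each prime q|4: 2^{2}≡4, none ≡ 1, so ord_5(2) = 4 and 2 is a primitive root.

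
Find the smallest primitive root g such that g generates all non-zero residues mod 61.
g = 2. Powers: [2, 4, 8, 16, 32, 3, 6, 12, 24, 48, ...] generates all 60 non-zero residues.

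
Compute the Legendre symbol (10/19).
(10/19) = 10^{9} mod 19 = -1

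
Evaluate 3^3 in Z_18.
3^{3} = 27 ≡ 9 (mod 18)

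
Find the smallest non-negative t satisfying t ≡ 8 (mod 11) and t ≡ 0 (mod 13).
M = 11 × 13 = 143. M₁ = 13, y₁ ≡ 6 (mod 11). M₂ = 11, y₂ ≡ 6 (mod 13). t = 8×13×6 + 0×11×6 ≡ 52 (mod 143)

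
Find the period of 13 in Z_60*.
Powers of 13 mod 60: 13^1≡13, 13^2≡49, 13^3≡37, 13^4≡1. ord_60(13) = 4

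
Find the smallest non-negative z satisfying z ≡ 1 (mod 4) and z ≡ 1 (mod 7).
M = 4 × 7 = 28. M₁ = 7, y₁ ≡ 3 (mod 4). M₂ = 4, y₂ ≡ 2 (mod 7). z = 1×7×3 + 1×4×2 ≡ 1 (mod 28)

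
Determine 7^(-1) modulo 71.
Since 71 is prime, by Fermat 7^(-1) ≡ 7^{69} ≡ 61 mod 71. Verify: 7 × 61 = 427 ≡ 1 mod 71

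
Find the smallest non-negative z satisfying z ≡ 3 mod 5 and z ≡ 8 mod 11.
M = 5 × 11 = 55. M₁ = 11, y₁ ≡ 1 mod 5. M₂ = 5, y₂ ≡ 9 mod 11. z = 3×11×1 + 8×5×9 ≡ 8 mod 55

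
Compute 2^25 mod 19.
Using Fermat: 2^{18} ≡ 1 mod 19. 25 ≡ 7 mod 18. So 2^{25} ≡ 2^{7} ≡ 14 mod 19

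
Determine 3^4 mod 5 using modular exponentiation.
3^{4} = 81 ≡ 1 mod 5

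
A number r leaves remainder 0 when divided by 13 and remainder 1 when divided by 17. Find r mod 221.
M = 13 × 17 = 221. M₁ = 17, y₁ ≡ 10 mod 13. M₂ = 13, y₂ ≡ 4 mod 17. r = 0×17×10 + 1×13×4 ≡ 52 mod 221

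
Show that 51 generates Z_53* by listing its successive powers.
51^1, 51^2, ..., 51^{52} mod 53: [51, 4, 45, 16, 21, 11, 31, 44, 18, 17, 19, 15, 23, 7, 39, 28, 50, 6, 41, 24, 5, 43, 20, 13, 27, 52, 2, 49, 8, 37, 32, 42, 22, 9, 35, 36, 34, 38, 30, 46, 14, 25, 3, 47, 12, 29, 48, 10, 33, 40, 26, 1]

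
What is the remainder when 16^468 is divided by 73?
Using Fermat: 16^{72} ≡ 1 mod 73. 468 ≡ 36 mod 72. So 16^{468} ≡ 16^{36} ≡ 1 mod 73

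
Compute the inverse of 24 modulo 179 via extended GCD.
Extended GCD: 24(-82) + 179(11) = 1. So 24^(-1) ≡ -82 ≡ 97 mod 179. Verify: 24 × 97 = 2328 ≡ 1 mod 179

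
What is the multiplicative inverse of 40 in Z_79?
Since 79 is prime, by Fermat 40^(-1) ≡ 40^{77} ≡ 2 mod 79. Verify: 40 × 2 = 80 ≡ 1 mod 79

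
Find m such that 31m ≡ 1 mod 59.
Since 59 is prime, by Fermat 31^(-1) ≡ 31^{57} ≡ 40 mod 59. Verify: 31 × 40 = 1240 ≡ 1 mod 59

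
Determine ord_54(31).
Powers of 31 mod 54: 31^1≡31, 31^2≡43, 31^3≡37, 31^4≡13, 31^5≡25, 31^6≡19, 31^7≡49, 31^8≡7, 31^9≡1. Order = 9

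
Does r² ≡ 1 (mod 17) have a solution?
By Euler's criterion: 1^{8} ≡ 1 (mod 17). Since this equals 1, 1 is a QR.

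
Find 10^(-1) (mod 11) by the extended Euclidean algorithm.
Extended GCD: 10(-1) + 11(1) = 1. So 10^(-1) ≡ -1 ≡ 10 (mod 11). Verify: 10 × 10 = 100 ≡ 1 (mod 11)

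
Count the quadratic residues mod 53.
For prime 53, there are (p-1)/2 = (53-1)/2 = 26 quadratic residues (excluding 0).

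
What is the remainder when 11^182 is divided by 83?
Using Fermat: 11^{82} ≡ 1 mod 83. 182 ≡ 18 mod 82. So 11^{182} ≡ 11^{18} ≡ 65 mod 83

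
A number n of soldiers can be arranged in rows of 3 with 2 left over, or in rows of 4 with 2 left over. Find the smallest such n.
M = 3 × 4 = 12. M₁ = 4, y₁ ≡ 1 (mod 3). M₂ = 3, y₂ ≡ 3 (mod 4). n = 2×4×1 + 2×3×3 ≡ 2 (mod 12)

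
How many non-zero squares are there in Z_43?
Exactly half the non-zero residues mod a prime are QRs: (43-1)/2 = 21.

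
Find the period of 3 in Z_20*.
Powers of 3 mod 20: 3^1≡3, 3^2≡9, 3^3≡7, 3^4≡1. So the order of 3 is 4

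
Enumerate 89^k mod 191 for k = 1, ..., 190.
89^1, 89^2, ..., 89^{190} mod 191: [89, 90, 179, 78, 66, 144, 19, 163, 182, 154, 145, 108, 62, 170, 41, 20, 61, 81, 142, 32, 174, 15, 189, 13, 11, 24, 35, 59, 94, 153, 56, 18, 74, 92, 166, 67, 42, 109, 151, 69, 29, 98, 127, 34, 161, 4, 165, 169, 143, 121, 73, 3, 76, 79, 155, 43, 7, 50, 57, 107, 164, 80, 53, 133, 186, 128, 123, 60, 183, 52, 44, 96, 140, 45, 185, 39, 33, 72, 105, 177, 91, 77, 168, 54, 31, 85, 116, 10, 126, 136, 71, 16, 87, 103, 190, 102, 101, 12, 113, 125, 47, 172, 28, 9, 37, 46, 83, 129, 21, 150, 171, 130, 110, 49, 159, 17, 176, 2, 178, 180, 167, 156, 132, 97, 38, 135, 173, 117, 99, 25, 124, 149, 82, 40, 122, 162, 93, 64, 157, 30, 187, 26, 22, 48, 70, 118, 188, 115, 112, 36, 148, 184, 141, 134, 84, 27, 111, 138, 58, 5, 63, 68, 131, 8, 139, 147, 95, 51, 146, 6, 152, 158, 119, 86, 14, 100, 114, 23, 137, 160, 106, 75, 181, 65, 55, 120, 175, 104, 88, 1]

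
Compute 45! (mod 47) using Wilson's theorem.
(46)! = (45)! × (46) ≡ -1 (mod 47). So (45)! ≡ -1 × (46)^(-1) ≡ (-1)×(-1) = 1 (mod 47)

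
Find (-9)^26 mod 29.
By repeated squaring mod 29: (-9)^{1}≡20, (-9)^{2}≡23, (-9)^{4}≡7, (-9)^{8}≡20, (-9)^{16}≡23. Then (-9)^{26} = (-9)^{16+8+2} ≡ 23 × 20 × 23 ≡ 24 mod 29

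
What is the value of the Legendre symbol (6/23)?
(6/23) = 6^{11} mod 23 = 1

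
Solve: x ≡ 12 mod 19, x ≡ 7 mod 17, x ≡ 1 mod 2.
M = 19 × 17 × 2 = 646. M₁ = 34, y₁ ≡ 14 mod 19. M₂ = 38, y₂ ≡ 13 mod 17. M₃ = 323, y₃ ≡ 1 mod 2. x = 12×34×14 + 7×38×13 + 1×323×1 ≡ 449 mod 646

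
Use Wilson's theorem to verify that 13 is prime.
(12)! mod 13 = 12. Since this equals -1 mod 13, Wilson confirms 13 is prime.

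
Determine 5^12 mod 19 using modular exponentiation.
By repeated squaring mod 19: 5^{1}≡5, 5^{2}≡6, 5^{4}≡17, 5^{8}≡4. Then 5^{12} = 5^{8+4} ≡ 4 × 17 ≡ 11 mod 19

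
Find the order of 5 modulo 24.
Powers of 5 mod 24: 5^1≡5, 5^2≡1. ord_24(5) = 2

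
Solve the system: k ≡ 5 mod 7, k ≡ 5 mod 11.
M = 7 × 11 = 77. M₁ = 11, y₁ ≡ 2 mod 7. M₂ = 7, y₂ ≡ 8 mod 11. k = 5×11×2 + 5×7×8 ≡ 5 mod 77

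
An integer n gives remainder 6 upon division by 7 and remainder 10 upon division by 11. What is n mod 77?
M = 7 × 11 = 77. M₁ = 11, y₁ ≡ 2 mod 7. M₂ = 7, y₂ ≡ 8 mod 11. n = 6×11×2 + 10×7×8 ≡ 76 mod 77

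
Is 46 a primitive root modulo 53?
46^{13} ≡ 1 (mod 53) and 13 < 52, so ord_53(46) = 13 ≠ 52 and 46 is not a primitive root.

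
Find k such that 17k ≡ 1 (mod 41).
Since 41 is prime, by Fermat 17^(-1) ≡ 17^{39} ≡ 29 (mod 41). Verify: 17 × 29 = 493 ≡ 1 (mod 41)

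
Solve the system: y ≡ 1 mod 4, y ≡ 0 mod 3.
M = 4 × 3 = 12. M₁ = 3, y₁ ≡ 3 mod 4. M₂ = 4, y₂ ≡ 1 mod 3. y = 1×3×3 + 0×4×1 ≡ 9 mod 12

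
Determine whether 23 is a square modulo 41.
By Euler's criterion: 23^{20} ≡ 1 mod 41. Since this equals 1, 23 is a QR.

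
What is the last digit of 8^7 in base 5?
Using Fermat: 8^{4} ≡ 1 (mod 5). 7 ≡ 3 (mod 4). So 8^{7} ≡ 8^{3} ≡ 2 (mod 5)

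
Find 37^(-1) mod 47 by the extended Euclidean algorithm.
Extended GCD: 37(14) + 47(-11) = 1. So 37^(-1) ≡ 14 mod 47. Verify: 37 × 14 = 518 ≡ 1 mod 47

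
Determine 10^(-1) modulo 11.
Since 11 is prime, by Fermat 10^(-1) ≡ 10^{9} ≡ 10 mod 11. Verify: 10 × 10 = 100 ≡ 1 mod 11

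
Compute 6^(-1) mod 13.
Since 13 is prime, by Fermat 6^(-1) ≡ 6^{11} ≡ 11 mod 13. Verify: 6 × 11 = 66 ≡ 1 mod 13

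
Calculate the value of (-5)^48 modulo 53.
By repeated squaring (mod 53): (-5)^{1}≡48, (-5)^{2}≡25, (-5)^{4}≡42, (-5)^{8}≡15, (-5)^{16}≡13, (-5)^{32}≡10. Then (-5)^{48} = (-5)^{32+16} ≡ 10 × 13 ≡ 24 (mod 53)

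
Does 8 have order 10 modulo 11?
ord_11(8) divides 10. For each prime q|10: 8^{5}≡10, 8^{2}≡9, none ≡ 1. So 8 has order 10 and is a primitive root mod 11.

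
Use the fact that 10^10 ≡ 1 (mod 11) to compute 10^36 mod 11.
By Fermat: 10^{10} ≡ 1 (mod 11). 36 = 3×10 + 6. So 10^{36} ≡ 10^{6} ≡ 1 (mod 11)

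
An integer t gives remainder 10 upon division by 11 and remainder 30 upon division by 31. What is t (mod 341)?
M = 11 × 31 = 341. M₁ = 31, y₁ ≡ 5 (mod 11). M₂ = 11, y₂ ≡ 17 (mod 31). t = 10×31×5 + 30×11×17 ≡ 340 (mod 341)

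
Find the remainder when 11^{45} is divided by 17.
By Fermat: 11^{16} ≡ 1 (mod 17). 45 = 2×16 + 13. So 11^{45} ≡ 11^{13} ≡ 7 (mod 17)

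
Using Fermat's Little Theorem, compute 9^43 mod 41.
By Fermat: 9^{40} ≡ 1 (mod 41). So 9^{43} = 9^{40} · 9^{3} ≡ 9^{3} ≡ 32 (mod 41)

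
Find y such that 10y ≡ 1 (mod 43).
Since 43 is prime, by Fermat 10^(-1) ≡ 10^{41} ≡ 13 (mod 43). Verify: 10 × 13 = 130 ≡ 1 (mod 43)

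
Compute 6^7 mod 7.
Using Fermat: 6^{6} ≡ 1 mod 7. 7 ≡ 1 mod 6. So 6^{7} ≡ 6^{1} ≡ 6 mod 7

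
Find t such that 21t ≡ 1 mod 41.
Since 41 is prime, by Fermat 21^(-1) ≡ 21^{39} ≡ 2 mod 41. Verify: 21 × 2 = 42 ≡ 1 mod 41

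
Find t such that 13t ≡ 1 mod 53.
Since 53 is prime, by Fermat 13^(-1) ≡ 13^{51} ≡ 49 mod 53. Verify: 13 × 49 = 637 ≡ 1 mod 53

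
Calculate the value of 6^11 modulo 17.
By repeated squaring mod 17: 6^{1}≡6, 6^{2}≡2, 6^{4}≡4, 6^{8}≡16. Then 6^{11} = 6^{8+2+1} ≡ 16 × 2 × 6 ≡ 5 mod 17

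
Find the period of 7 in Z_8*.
Powers of 7 mod 8: 7^1≡7, 7^2≡1. So the order of 7 is 2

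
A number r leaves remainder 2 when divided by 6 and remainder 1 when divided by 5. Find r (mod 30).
M = 6 × 5 = 30. M₁ = 5, y₁ ≡ 5 (mod 6). M₂ = 6, y₂ ≡ 1 (mod 5). r = 2×5×5 + 1×6×1 ≡ 26 (mod 30)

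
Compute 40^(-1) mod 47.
Since 47 is prime, by Fermat 40^(-1) ≡ 40^{45} ≡ 20 mod 47. Verify: 40 × 20 = 800 ≡ 1 mod 47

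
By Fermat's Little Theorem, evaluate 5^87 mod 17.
By Fermat: 5^{16} ≡ 1 mod 17. 87 = 5×16 + 7. So 5^{87} ≡ 5^{7} ≡ 10 mod 17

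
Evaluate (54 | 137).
(54/137) = 54^{68} mod 137 = -1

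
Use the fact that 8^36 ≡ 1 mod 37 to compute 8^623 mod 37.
By Fermat: 8^{36} ≡ 1 mod 37. 623 ≡ 11 mod 36. So 8^{623} ≡ 8^{11} ≡ 14 mod 37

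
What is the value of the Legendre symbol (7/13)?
(7/13) = 7^{6} mod 13 = -1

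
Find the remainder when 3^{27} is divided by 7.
By Fermat: 3^{6} ≡ 1 mod 7. 27 = 4×6 + 3. So 3^{27} ≡ 3^{3} ≡ 6 mod 7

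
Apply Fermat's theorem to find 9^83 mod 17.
By Fermat: 9^{16} ≡ 1 mod 17. 83 = 5×16 + 3. So 9^{83} ≡ 9^{3} ≡ 15 mod 17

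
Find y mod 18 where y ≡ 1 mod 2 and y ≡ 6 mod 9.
M = 2 × 9 = 18. M₁ = 9, y₁ ≡ 1 mod 2. M₂ = 2, y₂ ≡ 5 mod 9. y = 1×9×1 + 6×2×5 ≡ 15 mod 18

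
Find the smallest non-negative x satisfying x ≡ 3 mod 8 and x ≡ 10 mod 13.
M = 8 × 13 = 104. M₁ = 13, y₁ ≡ 5 mod 8. M₂ = 8, y₂ ≡ 5 mod 13. x = 3×13×5 + 10×8×5 ≡ 75 mod 104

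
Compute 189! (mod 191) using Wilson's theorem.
(190)! = (189)! × (190) ≡ -1 (mod 191). So (189)! ≡ -1 × (190)^(-1) ≡ (-1)×(-1) = 1 (mod 191)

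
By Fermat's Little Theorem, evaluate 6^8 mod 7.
By Fermat: 6^{6} ≡ 1 (mod 7). So 6^{8} = 6^{6} · 6^{2} ≡ 6^{2} ≡ 1 (mod 7)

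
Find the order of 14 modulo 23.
Powers of 14 mod 23: 14^1≡14, 14^2≡12, 14^3≡7, 14^4≡6, 14^5≡15, 14^6≡3, 14^7≡19, 14^8≡13, 14^9≡21, 14^10≡18, 14^11≡22, 14^12≡9, 14^13≡11, 14^14≡16, 14^15≡17, 14^16≡8, 14^17≡20, 14^18≡4, 14^19≡10, 14^20≡2, 14^21≡5, 14^22≡1. So the order of 14 is 22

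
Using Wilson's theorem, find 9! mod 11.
(10)! = (9)! × (10) ≡ -1 (mod 11). So (9)! ≡ -1 × (10)^(-1) ≡ (-1)×(-1) = 1 (mod 11)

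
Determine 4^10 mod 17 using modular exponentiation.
By repeated squaring mod 17: 4^{1}≡4, 4^{2}≡16, 4^{4}≡1, 4^{8}≡1. Then 4^{10} = 4^{8+2} ≡ 1 × 16 ≡ 16 mod 17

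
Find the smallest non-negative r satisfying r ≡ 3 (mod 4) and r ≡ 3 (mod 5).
M = 4 × 5 = 20. M₁ = 5, y₁ ≡ 1 (mod 4). M₂ = 4, y₂ ≡ 4 (mod 5). r = 3×5×1 + 3×4×4 ≡ 3 (mod 20)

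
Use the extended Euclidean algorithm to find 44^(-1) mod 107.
Extended GCD: 44(-17) + 107(7) = 1. So 44^(-1) ≡ -17 ≡ 90 mod 107. Verify: 44 × 90 = 3960 ≡ 1 mod 107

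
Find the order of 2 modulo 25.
Powers of 2 mod 25: 2^1≡2, 2^2≡4, 2^3≡8, 2^4≡16, 2^5≡7, 2^6≡14, 2^7≡3, 2^8≡6, 2^9≡12, 2^10≡24, 2^11≡23, 2^12≡21, 2^13≡17, 2^14≡9, 2^15≡18, 2^16≡11, 2^17≡22, 2^18≡19, 2^19≡13, 2^20≡1. So the order of 2 is 20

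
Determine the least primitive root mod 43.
g = 3. Powers: [3, 9, 27, 38, 28, 41, 37, 25, 32, ...] generates all 42 non-zero residues.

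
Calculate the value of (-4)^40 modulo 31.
Using Fermat: (-4)^{30} ≡ 1 (mod 31). 40 ≡ 10 (mod 30). So (-4)^{40} ≡ (-4)^{10} ≡ 1 (mod 31)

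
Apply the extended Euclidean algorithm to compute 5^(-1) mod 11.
Extended GCD: 5(-2) + 11(1) = 1. So 5^(-1) ≡ -2 ≡ 9 mod 11. Verify: 5 × 9 = 45 ≡ 1 mod 11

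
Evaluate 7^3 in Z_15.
7^{3} = 343 ≡ 13 (mod 15)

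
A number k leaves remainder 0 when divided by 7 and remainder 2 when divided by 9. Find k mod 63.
M = 7 × 9 = 63. M₁ = 9, y₁ ≡ 4 mod 7. M₂ = 7, y₂ ≡ 4 mod 9. k = 0×9×4 + 2×7×4 ≡ 56 mod 63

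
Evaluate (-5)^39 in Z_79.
By repeated squaring (mod 79): (-5)^{1}≡74, (-5)^{2}≡25, (-5)^{4}≡72, (-5)^{8}≡49, (-5)^{16}≡31, (-5)^{32}≡13. Then (-5)^{39} = (-5)^{32+4+2+1} ≡ 13 × 72 × 25 × 74 ≡ 78 (mod 79)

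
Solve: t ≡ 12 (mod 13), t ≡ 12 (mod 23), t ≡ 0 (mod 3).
M = 13 × 23 × 3 = 897. M₁ = 69, y₁ ≡ 10 (mod 13). M₂ = 39, y₂ ≡ 13 (mod 23). M₃ = 299, y₃ ≡ 2 (mod 3). t = 12×69×10 + 12×39×13 + 0×299×2 ≡ 12 (mod 897)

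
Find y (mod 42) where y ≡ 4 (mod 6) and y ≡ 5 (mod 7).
M = 6 × 7 = 42. M₁ = 7, y₁ ≡ 1 (mod 6). M₂ = 6, y₂ ≡ 6 (mod 7). y = 4×7×1 + 5×6×6 ≡ 40 (mod 42)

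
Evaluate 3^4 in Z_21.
3^{4} = 81 ≡ 18 mod 21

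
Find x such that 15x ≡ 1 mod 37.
Since 37 is prime, by Fermat 15^(-1) ≡ 15^{35} ≡ 5 mod 37. Verify: 15 × 5 = 75 ≡ 1 mod 37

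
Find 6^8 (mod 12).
By repeated squaring (mod 12): 6^{1}≡6, 6^{2}≡0, 6^{4}≡0, 6^{8}≡0. So 6^{8} ≡ 0 (mod 12)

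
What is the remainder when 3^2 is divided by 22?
3^{2} = 9 ≡ 9 (mod 22)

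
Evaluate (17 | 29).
(17/29) = 17^{14} mod 29 = -1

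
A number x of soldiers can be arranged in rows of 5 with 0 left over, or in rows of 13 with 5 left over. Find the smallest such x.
M = 5 × 13 = 65. M₁ = 13, y₁ ≡ 2 (mod 5). M₂ = 5, y₂ ≡ 8 (mod 13). x = 0×13×2 + 5×5×8 ≡ 5 (mod 65)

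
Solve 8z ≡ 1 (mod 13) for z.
Since 13 is prime, by Fermat 8^(-1) ≡ 8^{11} ≡ 5 (mod 13). Verify: 8 × 5 = 40 ≡ 1 (mod 13)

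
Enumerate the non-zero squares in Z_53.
QRs mod 53: {1, 4, 6, 7, 9, 10, 11, 13, 15, 16, 17, 24, 25, 28, 29, 36, 37, 38, 40, 42, 43, 44, 46, 47, 49, 52}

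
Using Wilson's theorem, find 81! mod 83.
(82)! = (81)! × (82) ≡ -1 mod 83. So (81)! ≡ -1 × (82)^(-1) ≡ (-1)×(-1) = 1 mod 83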